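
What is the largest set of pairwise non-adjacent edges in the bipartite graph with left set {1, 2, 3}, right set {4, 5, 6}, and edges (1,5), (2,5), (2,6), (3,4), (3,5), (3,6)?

Step 1: List the neighbors of each left vertex:
  1: 5
  2: 5, 6
  3: 4, 5, 6

Step 2: Greedily match left vertices, then look for augmenting paths:
  Match 1 -- 5
  Match 2 -- 6
  Match 3 -- 4
  No augmenting path remains.

Step 3: Verify this is maximum:
  Matching size 3 = min(|L|, |R|) = min(3, 3), which is an upper bound, so this matching is maximum.

Maximum matching: {(1,5), (2,6), (3,4)}
Size: 3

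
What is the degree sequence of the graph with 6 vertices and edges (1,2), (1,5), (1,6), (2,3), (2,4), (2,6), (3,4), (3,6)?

Step 1: Count edges incident to each vertex:
  deg(1) = 3 (neighbors: 2, 5, 6)
  deg(2) = 4 (neighbors: 1, 3, 4, 6)
  deg(3) = 3 (neighbors: 2, 4, 6)
  deg(4) = 2 (neighbors: 2, 3)
  deg(5) = 1 (neighbors: 1)
  deg(6) = 3 (neighbors: 1, 2, 3)

Step 2: Sort degrees in non-increasing order:
  Degrees: [3, 4, 3, 2, 1, 3] -> sorted: [4, 3, 3, 3, 2, 1]

Degree sequence: [4, 3, 3, 3, 2, 1]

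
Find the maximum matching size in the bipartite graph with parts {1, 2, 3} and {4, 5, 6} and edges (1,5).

Step 1: List the neighbors of each left vertex:
  1: 5
  2: (none)
  3: (none)

Step 2: Greedily match left vertices, then look for augmenting paths:
  Match 1 -- 5
  No augmenting path remains.

Step 3: Verify this is maximum:
  Matching has size 1. The vertex set {1} covers every edge and has size 1; any matching has at most one edge per cover vertex, so 1 is maximum (König's theorem).

Maximum matching: {(1,5)}
Size: 1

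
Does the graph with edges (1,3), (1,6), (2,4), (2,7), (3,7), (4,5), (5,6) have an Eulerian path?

Step 1: Find the degree of each vertex:
  deg(1) = 2
  deg(2) = 2
  deg(3) = 2
  deg(4) = 2
  deg(5) = 2
  deg(6) = 2
  deg(7) = 2

Step 2: Count vertices with odd degree:
  All vertices have even degree (0 odd-degree vertices)

Step 3: Apply Euler's theorem:
  - Eulerian circuit exists iff graph is connected and all vertices have even degree
  - Eulerian path exists iff graph is connected and has 0 or 2 odd-degree vertices

Graph is connected with 0 odd-degree vertices.
Both Eulerian circuit and Eulerian path exist.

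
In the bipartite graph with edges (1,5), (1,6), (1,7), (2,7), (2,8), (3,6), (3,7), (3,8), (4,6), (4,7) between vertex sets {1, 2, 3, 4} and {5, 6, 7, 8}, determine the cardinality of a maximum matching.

Step 1: List the neighbors of each left vertex:
  1: 5, 6, 7
  2: 7, 8
  3: 6, 7, 8
  4: 6, 7

Step 2: Greedily match left vertices, then look for augmenting paths:
  Match 1 -- 5
  Match 2 -- 7
  Match 3 -- 8
  Match 4 -- 6
  No augmenting path remains.

Step 3: Verify this is maximum:
  Matching size 4 = min(|L|, |R|) = min(4, 4), which is an upper bound, so this matching is maximum.

Maximum matching: {(1,5), (2,7), (3,8), (4,6)}
Size: 4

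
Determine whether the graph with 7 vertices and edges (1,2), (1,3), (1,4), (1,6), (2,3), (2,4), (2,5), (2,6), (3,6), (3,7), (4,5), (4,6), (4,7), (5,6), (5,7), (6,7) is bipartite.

Step 1: Attempt 2-coloring using BFS:
  Start at vertex 1, assign color 0
  Color vertex 2 with color 1 (neighbor of 1)
  Color vertex 3 with color 1 (neighbor of 1)
  Color vertex 4 with color 1 (neighbor of 1)
  Color vertex 6 with color 1 (neighbor of 1)

Step 2: Conflict found! Vertices 2 and 3 are adjacent but have the same color.
This means the graph contains an odd cycle.

The graph is NOT bipartite.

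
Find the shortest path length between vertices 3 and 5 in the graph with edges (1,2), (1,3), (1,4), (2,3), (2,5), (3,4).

Step 1: Build adjacency list:
  1: 2, 3, 4
  2: 1, 3, 5
  3: 1, 2, 4
  4: 1, 3
  5: 2

Step 2: BFS from vertex 3 to find shortest path to 5:
  vertex 1 reached at distance 1
  vertex 2 reached at distance 1
  vertex 4 reached at distance 1
  vertex 5 reached at distance 2

Step 3: Shortest path: 3 -> 2 -> 5
Path length: 2 edges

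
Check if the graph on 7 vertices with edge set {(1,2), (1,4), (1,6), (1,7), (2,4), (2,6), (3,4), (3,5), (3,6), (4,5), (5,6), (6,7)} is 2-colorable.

Step 1: Attempt 2-coloring using BFS:
  Start at vertex 1, assign color 0
  Color vertex 2 with color 1 (neighbor of 1)
  Color vertex 4 with color 1 (neighbor of 1)
  Color vertex 6 with color 1 (neighbor of 1)
  Color vertex 7 with color 1 (neighbor of 1)

Step 2: Conflict found! Vertices 2 and 4 are adjacent but have the same color.
This means the graph contains an odd cycle.

The graph is NOT bipartite.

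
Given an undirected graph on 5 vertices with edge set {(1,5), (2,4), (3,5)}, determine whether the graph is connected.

Step 1: Build adjacency list from edges:
  1: 5
  2: 4
  3: 5
  4: 2
  5: 1, 3

Step 2: Run BFS/DFS from vertex 1:
  Visited: {1, 5, 3}
  Reached 3 of 5 vertices

Step 3: Only 3 of 5 vertices reached. Graph is disconnected.
Connected components: {1, 3, 5}, {2, 4}
Answer: No, the graph is not connected (2 components).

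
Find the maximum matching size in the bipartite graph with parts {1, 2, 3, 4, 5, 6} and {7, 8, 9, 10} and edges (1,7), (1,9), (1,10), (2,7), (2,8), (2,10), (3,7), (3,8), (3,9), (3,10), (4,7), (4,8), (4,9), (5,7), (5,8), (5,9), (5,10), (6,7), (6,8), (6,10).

Step 1: List the neighbors of each left vertex:
  1: 7, 9, 10
  2: 7, 8, 10
  3: 7, 8, 9, 10
  4: 7, 8, 9
  5: 7, 8, 9, 10
  6: 7, 8, 10

Step 2: Greedily match left vertices, then look for augmenting paths:
  Match 1 -- 7
  Match 2 -- 8
  Match 3 -- 9
  Match 5 -- 10
  No augmenting path remains.

Step 3: Verify this is maximum:
  Matching size 4 = min(|L|, |R|) = min(6, 4), which is an upper bound, so this matching is maximum.

Maximum matching: {(1,7), (2,8), (3,9), (5,10)}
Size: 4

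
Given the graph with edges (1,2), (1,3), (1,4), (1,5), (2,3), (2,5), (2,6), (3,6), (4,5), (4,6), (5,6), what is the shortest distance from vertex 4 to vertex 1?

Step 1: Build adjacency list:
  1: 2, 3, 4, 5
  2: 1, 3, 5, 6
  3: 1, 2, 6
  4: 1, 5, 6
  5: 1, 2, 4, 6
  6: 2, 3, 4, 5

Step 2: BFS from vertex 4 to find shortest path to 1:
  vertex 1 reached at distance 1

Step 3: Shortest path: 4 -> 1
Path length: 1 edge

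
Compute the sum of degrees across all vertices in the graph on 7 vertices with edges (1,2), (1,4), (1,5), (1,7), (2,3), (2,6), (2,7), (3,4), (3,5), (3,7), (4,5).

Step 1: Count edges incident to each vertex:
  deg(1) = 4 (neighbors: 2, 4, 5, 7)
  deg(2) = 4 (neighbors: 1, 3, 6, 7)
  deg(3) = 4 (neighbors: 2, 4, 5, 7)
  deg(4) = 3 (neighbors: 1, 3, 5)
  deg(5) = 3 (neighbors: 1, 3, 4)
  deg(6) = 1 (neighbors: 2)
  deg(7) = 3 (neighbors: 1, 2, 3)

Step 2: Sum all degrees:
  4 + 4 + 4 + 3 + 3 + 1 + 3 = 22

Verification: sum of degrees = 2 * |E| = 2 * 11 = 22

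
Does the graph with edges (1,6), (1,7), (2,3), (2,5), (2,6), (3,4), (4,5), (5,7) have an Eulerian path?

Step 1: Find the degree of each vertex:
  deg(1) = 2
  deg(2) = 3
  deg(3) = 2
  deg(4) = 2
  deg(5) = 3
  deg(6) = 2
  deg(7) = 2

Step 2: Count vertices with odd degree:
  Odd-degree vertices: 2, 5 (2 total)

Step 3: Apply Euler's theorem:
  - Eulerian circuit exists iff graph is connected and all vertices have even degree
  - Eulerian path exists iff graph is connected and has 0 or 2 odd-degree vertices

Graph is connected with exactly 2 odd-degree vertices (2, 5).
Eulerian path exists (starting and ending at the odd-degree vertices), but no Eulerian circuit.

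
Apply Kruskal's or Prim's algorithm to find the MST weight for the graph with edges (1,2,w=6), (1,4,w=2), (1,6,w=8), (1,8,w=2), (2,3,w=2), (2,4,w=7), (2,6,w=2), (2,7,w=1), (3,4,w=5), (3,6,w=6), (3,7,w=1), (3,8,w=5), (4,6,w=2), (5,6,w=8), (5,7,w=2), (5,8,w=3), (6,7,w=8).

Apply Kruskal's algorithm (sort edges by weight, add if no cycle):

Sorted edges by weight:
  (2,7) w=1
  (3,7) w=1
  (1,4) w=2
  (1,8) w=2
  (2,6) w=2
  (2,3) w=2
  (4,6) w=2
  (5,7) w=2
  (5,8) w=3
  (3,8) w=5
  (3,4) w=5
  (1,2) w=6
  (3,6) w=6
  (2,4) w=7
  (1,6) w=8
  (5,6) w=8
  (6,7) w=8

Add edge (2,7) w=1 -- no cycle. Running total: 1
Add edge (3,7) w=1 -- no cycle. Running total: 2
Add edge (1,4) w=2 -- no cycle. Running total: 4
Add edge (1,8) w=2 -- no cycle. Running total: 6
Add edge (2,6) w=2 -- no cycle. Running total: 8
Skip edge (2,3) w=2 -- would create cycle
Add edge (4,6) w=2 -- no cycle. Running total: 10
Add edge (5,7) w=2 -- no cycle. Running total: 12

MST edges: (2,7,w=1), (3,7,w=1), (1,4,w=2), (1,8,w=2), (2,6,w=2), (4,6,w=2), (5,7,w=2)
Total MST weight: 1 + 1 + 2 + 2 + 2 + 2 + 2 = 12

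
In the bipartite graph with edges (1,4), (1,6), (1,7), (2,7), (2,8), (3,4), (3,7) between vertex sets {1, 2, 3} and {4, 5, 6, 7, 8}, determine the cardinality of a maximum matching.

Step 1: List the neighbors of each left vertex:
  1: 4, 6, 7
  2: 7, 8
  3: 4, 7

Step 2: Greedily match left vertices, then look for augmenting paths:
  Match 1 -- 6
  Match 2 -- 7
  Match 3 -- 4
  No augmenting path remains.

Step 3: Verify this is maximum:
  Matching size 3 = min(|L|, |R|) = min(3, 5), which is an upper bound, so this matching is maximum.

Maximum matching: {(1,6), (2,7), (3,4)}
Size: 3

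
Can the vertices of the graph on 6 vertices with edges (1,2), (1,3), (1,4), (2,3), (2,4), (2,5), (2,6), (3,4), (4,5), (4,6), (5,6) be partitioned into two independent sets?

Step 1: Attempt 2-coloring using BFS:
  Start at vertex 1, assign color 0
  Color vertex 2 with color 1 (neighbor of 1)
  Color vertex 3 with color 1 (neighbor of 1)
  Color vertex 4 with color 1 (neighbor of 1)

Step 2: Conflict found! Vertices 2 and 3 are adjacent but have the same color.
This means the graph contains an odd cycle.

The graph is NOT bipartite.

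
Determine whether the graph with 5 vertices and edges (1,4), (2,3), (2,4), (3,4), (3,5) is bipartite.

Step 1: Attempt 2-coloring using BFS:
  Start at vertex 1, assign color 0
  Color vertex 4 with color 1 (neighbor of 1)
  Color vertex 2 with color 0 (neighbor of 4)
  Color vertex 3 with color 0 (neighbor of 4)

Step 2: Conflict found! Vertices 2 and 3 are adjacent but have the same color.
This means the graph contains an odd cycle.

The graph is NOT bipartite.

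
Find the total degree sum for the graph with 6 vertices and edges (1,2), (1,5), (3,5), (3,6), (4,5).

Step 1: Count edges incident to each vertex:
  deg(1) = 2 (neighbors: 2, 5)
  deg(2) = 1 (neighbors: 1)
  deg(3) = 2 (neighbors: 5, 6)
  deg(4) = 1 (neighbors: 5)
  deg(5) = 3 (neighbors: 1, 3, 4)
  deg(6) = 1 (neighbors: 3)

Step 2: Sum all degrees:
  2 + 1 + 2 + 1 + 3 + 1 = 10

Verification: sum of degrees = 2 * |E| = 2 * 5 = 10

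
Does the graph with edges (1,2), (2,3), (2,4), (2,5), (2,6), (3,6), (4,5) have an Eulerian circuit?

Step 1: Find the degree of each vertex:
  deg(1) = 1
  deg(2) = 5
  deg(3) = 2
  deg(4) = 2
  deg(5) = 2
  deg(6) = 2

Step 2: Count vertices with odd degree:
  Odd-degree vertices: 1, 2 (2 total)

Step 3: Apply Euler's theorem:
  - Eulerian circuit exists iff graph is connected and all vertices have even degree
  - Eulerian path exists iff graph is connected and has 0 or 2 odd-degree vertices

Graph is connected with exactly 2 odd-degree vertices (1, 2).
Eulerian path exists (starting and ending at the odd-degree vertices), but no Eulerian circuit.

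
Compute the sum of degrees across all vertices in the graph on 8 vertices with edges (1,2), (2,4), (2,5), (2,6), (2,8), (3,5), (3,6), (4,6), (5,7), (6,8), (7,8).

Step 1: Count edges incident to each vertex:
  deg(1) = 1 (neighbors: 2)
  deg(2) = 5 (neighbors: 1, 4, 5, 6, 8)
  deg(3) = 2 (neighbors: 5, 6)
  deg(4) = 2 (neighbors: 2, 6)
  deg(5) = 3 (neighbors: 2, 3, 7)
  deg(6) = 4 (neighbors: 2, 3, 4, 8)
  deg(7) = 2 (neighbors: 5, 8)
  deg(8) = 3 (neighbors: 2, 6, 7)

Step 2: Sum all degrees:
  1 + 5 + 2 + 2 + 3 + 4 + 2 + 3 = 22

Verification: sum of degrees = 2 * |E| = 2 * 11 = 22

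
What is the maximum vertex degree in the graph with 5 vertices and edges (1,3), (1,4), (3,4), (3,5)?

Step 1: Count edges incident to each vertex:
  deg(1) = 2 (neighbors: 3, 4)
  deg(2) = 0 (neighbors: none)
  deg(3) = 3 (neighbors: 1, 4, 5)
  deg(4) = 2 (neighbors: 1, 3)
  deg(5) = 1 (neighbors: 3)

Step 2: Find maximum:
  max(2, 0, 3, 2, 1) = 3 (vertex 3)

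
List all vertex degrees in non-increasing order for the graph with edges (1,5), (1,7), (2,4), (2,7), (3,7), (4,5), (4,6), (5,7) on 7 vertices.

Step 1: Count edges incident to each vertex:
  deg(1) = 2 (neighbors: 5, 7)
  deg(2) = 2 (neighbors: 4, 7)
  deg(3) = 1 (neighbors: 7)
  deg(4) = 3 (neighbors: 2, 5, 6)
  deg(5) = 3 (neighbors: 1, 4, 7)
  deg(6) = 1 (neighbors: 4)
  deg(7) = 4 (neighbors: 1, 2, 3, 5)

Step 2: Sort degrees in non-increasing order:
  Degrees: [2, 2, 1, 3, 3, 1, 4] -> sorted: [4, 3, 3, 2, 2, 1, 1]

Degree sequence: [4, 3, 3, 2, 2, 1, 1]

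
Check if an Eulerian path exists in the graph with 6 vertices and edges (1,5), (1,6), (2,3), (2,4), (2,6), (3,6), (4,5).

Step 1: Find the degree of each vertex:
  deg(1) = 2
  deg(2) = 3
  deg(3) = 2
  deg(4) = 2
  deg(5) = 2
  deg(6) = 3

Step 2: Count vertices with odd degree:
  Odd-degree vertices: 2, 6 (2 total)

Step 3: Apply Euler's theorem:
  - Eulerian circuit exists iff graph is connected and all vertices have even degree
  - Eulerian path exists iff graph is connected and has 0 or 2 odd-degree vertices

Graph is connected with exactly 2 odd-degree vertices (2, 6).
Eulerian path exists (starting and ending at the odd-degree vertices), but no Eulerian circuit.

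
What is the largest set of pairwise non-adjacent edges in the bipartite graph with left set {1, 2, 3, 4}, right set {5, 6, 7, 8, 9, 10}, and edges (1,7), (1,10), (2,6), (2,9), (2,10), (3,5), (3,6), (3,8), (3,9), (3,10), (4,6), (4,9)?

Step 1: List the neighbors of each left vertex:
  1: 7, 10
  2: 6, 9, 10
  3: 5, 6, 8, 9, 10
  4: 6, 9

Step 2: Greedily match left vertices, then look for augmenting paths:
  Match 1 -- 7
  Match 2 -- 6
  Match 3 -- 5
  Match 4 -- 9
  No augmenting path remains.

Step 3: Verify this is maximum:
  Matching size 4 = min(|L|, |R|) = min(4, 6), which is an upper bound, so this matching is maximum.

Maximum matching: {(1,7), (2,6), (3,5), (4,9)}
Size: 4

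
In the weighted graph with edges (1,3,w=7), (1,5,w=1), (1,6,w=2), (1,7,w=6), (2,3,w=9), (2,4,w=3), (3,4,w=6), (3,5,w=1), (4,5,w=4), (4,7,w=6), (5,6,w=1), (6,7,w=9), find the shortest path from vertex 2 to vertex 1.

Step 1: Build adjacency list with weights:
  1: 3(w=7), 5(w=1), 6(w=2), 7(w=6)
  2: 3(w=9), 4(w=3)
  3: 1(w=7), 2(w=9), 4(w=6), 5(w=1)
  4: 2(w=3), 3(w=6), 5(w=4), 7(w=6)
  5: 1(w=1), 3(w=1), 4(w=4), 6(w=1)
  6: 1(w=2), 5(w=1), 7(w=9)
  7: 1(w=6), 4(w=6), 6(w=9)

Step 2: Apply Dijkstra's algorithm from vertex 2:
  Visit vertex 2 (distance=0)
    Update dist[3] = 9
    Update dist[4] = 3
  Visit vertex 4 (distance=3)
    Update dist[5] = 7
    Update dist[7] = 9
  Visit vertex 5 (distance=7)
    Update dist[1] = 8
    Update dist[3] = 8
    Update dist[6] = 8
  Visit vertex 1 (distance=8)

Step 3: Shortest path: 2 -> 4 -> 5 -> 1
Total weight: 3 + 4 + 1 = 8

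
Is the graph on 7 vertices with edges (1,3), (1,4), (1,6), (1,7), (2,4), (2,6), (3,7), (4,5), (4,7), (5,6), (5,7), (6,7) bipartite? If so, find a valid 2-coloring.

Step 1: Attempt 2-coloring using BFS:
  Start at vertex 1, assign color 0
  Color vertex 3 with color 1 (neighbor of 1)
  Color vertex 4 with color 1 (neighbor of 1)
  Color vertex 6 with color 1 (neighbor of 1)
  Color vertex 7 with color 1 (neighbor of 1)

Step 2: Conflict found! Vertices 3 and 7 are adjacent but have the same color.
This means the graph contains an odd cycle.

The graph is NOT bipartite.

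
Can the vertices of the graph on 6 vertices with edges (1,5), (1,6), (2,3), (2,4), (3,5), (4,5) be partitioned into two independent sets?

Step 1: Attempt 2-coloring using BFS:
  Start at vertex 1, assign color 0
  Color vertex 5 with color 1 (neighbor of 1)
  Color vertex 6 with color 1 (neighbor of 1)
  Color vertex 3 with color 0 (neighbor of 5)
  Color vertex 4 with color 0 (neighbor of 5)
  Color vertex 2 with color 1 (neighbor of 3)

Step 2: 2-coloring succeeded. No conflicts found.
  Set A (color 0): {1, 3, 4}
  Set B (color 1): {2, 5, 6}

The graph is bipartite with partition {1, 3, 4}, {2, 5, 6}.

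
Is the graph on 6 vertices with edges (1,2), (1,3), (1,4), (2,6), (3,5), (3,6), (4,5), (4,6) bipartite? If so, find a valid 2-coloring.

Step 1: Attempt 2-coloring using BFS:
  Start at vertex 1, assign color 0
  Color vertex 2 with color 1 (neighbor of 1)
  Color vertex 3 with color 1 (neighbor of 1)
  Color vertex 4 with color 1 (neighbor of 1)
  Color vertex 6 with color 0 (neighbor of 2)
  Color vertex 5 with color 0 (neighbor of 3)

Step 2: 2-coloring succeeded. No conflicts found.
  Set A (color 0): {1, 5, 6}
  Set B (color 1): {2, 3, 4}

The graph is bipartite with partition {1, 5, 6}, {2, 3, 4}.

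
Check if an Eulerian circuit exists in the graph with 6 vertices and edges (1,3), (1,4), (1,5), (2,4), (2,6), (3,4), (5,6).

Step 1: Find the degree of each vertex:
  deg(1) = 3
  deg(2) = 2
  deg(3) = 2
  deg(4) = 3
  deg(5) = 2
  deg(6) = 2

Step 2: Count vertices with odd degree:
  Odd-degree vertices: 1, 4 (2 total)

Step 3: Apply Euler's theorem:
  - Eulerian circuit exists iff graph is connected and all vertices have even degree
  - Eulerian path exists iff graph is connected and has 0 or 2 odd-degree vertices

Graph is connected with exactly 2 odd-degree vertices (1, 4).
Eulerian path exists (starting and ending at the odd-degree vertices), but no Eulerian circuit.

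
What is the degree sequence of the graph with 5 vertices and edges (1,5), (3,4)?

Step 1: Count edges incident to each vertex:
  deg(1) = 1 (neighbors: 5)
  deg(2) = 0 (neighbors: none)
  deg(3) = 1 (neighbors: 4)
  deg(4) = 1 (neighbors: 3)
  deg(5) = 1 (neighbors: 1)

Step 2: Sort degrees in non-increasing order:
  Degrees: [1, 0, 1, 1, 1] -> sorted: [1, 1, 1, 1, 0]

Degree sequence: [1, 1, 1, 1, 0]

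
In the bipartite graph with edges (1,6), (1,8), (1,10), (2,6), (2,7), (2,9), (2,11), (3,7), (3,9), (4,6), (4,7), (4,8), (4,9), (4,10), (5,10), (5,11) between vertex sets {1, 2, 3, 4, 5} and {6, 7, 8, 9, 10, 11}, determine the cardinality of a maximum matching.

Step 1: List the neighbors of each left vertex:
  1: 6, 8, 10
  2: 6, 7, 9, 11
  3: 7, 9
  4: 6, 7, 8, 9, 10
  5: 10, 11

Step 2: Greedily match left vertices, then look for augmenting paths:
  Match 1 -- 6
  Match 2 -- 7
  Match 3 -- 9
  Match 4 -- 8
  Match 5 -- 10
  No augmenting path remains.

Step 3: Verify this is maximum:
  Matching size 5 = min(|L|, |R|) = min(5, 6), which is an upper bound, so this matching is maximum.

Maximum matching: {(1,6), (2,7), (3,9), (4,8), (5,10)}
Size: 5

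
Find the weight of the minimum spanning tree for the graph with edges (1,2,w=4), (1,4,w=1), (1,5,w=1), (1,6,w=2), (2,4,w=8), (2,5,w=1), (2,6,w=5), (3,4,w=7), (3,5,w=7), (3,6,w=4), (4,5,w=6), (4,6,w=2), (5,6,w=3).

Apply Kruskal's algorithm (sort edges by weight, add if no cycle):

Sorted edges by weight:
  (1,5) w=1
  (1,4) w=1
  (2,5) w=1
  (1,6) w=2
  (4,6) w=2
  (5,6) w=3
  (1,2) w=4
  (3,6) w=4
  (2,6) w=5
  (4,5) w=6
  (3,4) w=7
  (3,5) w=7
  (2,4) w=8

Add edge (1,5) w=1 -- no cycle. Running total: 1
Add edge (1,4) w=1 -- no cycle. Running total: 2
Add edge (2,5) w=1 -- no cycle. Running total: 3
Add edge (1,6) w=2 -- no cycle. Running total: 5
Skip edge (4,6) w=2 -- would create cycle
Skip edge (5,6) w=3 -- would create cycle
Skip edge (1,2) w=4 -- would create cycle
Add edge (3,6) w=4 -- no cycle. Running total: 9

MST edges: (1,5,w=1), (1,4,w=1), (2,5,w=1), (1,6,w=2), (3,6,w=4)
Total MST weight: 1 + 1 + 1 + 2 + 4 = 9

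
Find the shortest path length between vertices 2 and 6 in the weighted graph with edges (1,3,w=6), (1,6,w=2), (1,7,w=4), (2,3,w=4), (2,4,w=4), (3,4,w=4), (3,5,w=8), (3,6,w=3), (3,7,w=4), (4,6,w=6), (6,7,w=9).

Step 1: Build adjacency list with weights:
  1: 3(w=6), 6(w=2), 7(w=4)
  2: 3(w=4), 4(w=4)
  3: 1(w=6), 2(w=4), 4(w=4), 5(w=8), 6(w=3), 7(w=4)
  4: 2(w=4), 3(w=4), 6(w=6)
  5: 3(w=8)
  6: 1(w=2), 3(w=3), 4(w=6), 7(w=9)
  7: 1(w=4), 3(w=4), 6(w=9)

Step 2: Apply Dijkstra's algorithm from vertex 2:
  Visit vertex 2 (distance=0)
    Update dist[3] = 4
    Update dist[4] = 4
  Visit vertex 3 (distance=4)
    Update dist[1] = 10
    Update dist[5] = 12
    Update dist[6] = 7
    Update dist[7] = 8
  Visit vertex 4 (distance=4)
  Visit vertex 6 (distance=7)
    Update dist[1] = 9

Step 3: Shortest path: 2 -> 3 -> 6
Total weight: 4 + 3 = 7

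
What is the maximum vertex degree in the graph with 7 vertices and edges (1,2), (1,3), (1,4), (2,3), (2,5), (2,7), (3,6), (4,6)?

Step 1: Count edges incident to each vertex:
  deg(1) = 3 (neighbors: 2, 3, 4)
  deg(2) = 4 (neighbors: 1, 3, 5, 7)
  deg(3) = 3 (neighbors: 1, 2, 6)
  deg(4) = 2 (neighbors: 1, 6)
  deg(5) = 1 (neighbors: 2)
  deg(6) = 2 (neighbors: 3, 4)
  deg(7) = 1 (neighbors: 2)

Step 2: Find maximum:
  max(3, 4, 3, 2, 1, 2, 1) = 4 (vertex 2)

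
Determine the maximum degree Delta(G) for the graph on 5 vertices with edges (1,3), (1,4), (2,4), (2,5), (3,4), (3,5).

Step 1: Count edges incident to each vertex:
  deg(1) = 2 (neighbors: 3, 4)
  deg(2) = 2 (neighbors: 4, 5)
  deg(3) = 3 (neighbors: 1, 4, 5)
  deg(4) = 3 (neighbors: 1, 2, 3)
  deg(5) = 2 (neighbors: 2, 3)

Step 2: Find maximum:
  max(2, 2, 3, 3, 2) = 3 (vertex 3)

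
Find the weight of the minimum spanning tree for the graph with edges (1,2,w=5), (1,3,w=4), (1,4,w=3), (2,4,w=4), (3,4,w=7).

Apply Kruskal's algorithm (sort edges by weight, add if no cycle):

Sorted edges by weight:
  (1,4) w=3
  (1,3) w=4
  (2,4) w=4
  (1,2) w=5
  (3,4) w=7

Add edge (1,4) w=3 -- no cycle. Running total: 3
Add edge (1,3) w=4 -- no cycle. Running total: 7
Add edge (2,4) w=4 -- no cycle. Running total: 11

MST edges: (1,4,w=3), (1,3,w=4), (2,4,w=4)
Total MST weight: 3 + 4 + 4 = 11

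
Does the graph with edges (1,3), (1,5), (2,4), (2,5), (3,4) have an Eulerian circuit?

Step 1: Find the degree of each vertex:
  deg(1) = 2
  deg(2) = 2
  deg(3) = 2
  deg(4) = 2
  deg(5) = 2

Step 2: Count vertices with odd degree:
  All vertices have even degree (0 odd-degree vertices)

Step 3: Apply Euler's theorem:
  - Eulerian circuit exists iff graph is connected and all vertices have even degree
  - Eulerian path exists iff graph is connected and has 0 or 2 odd-degree vertices

Graph is connected with 0 odd-degree vertices.
Both Eulerian circuit and Eulerian path exist.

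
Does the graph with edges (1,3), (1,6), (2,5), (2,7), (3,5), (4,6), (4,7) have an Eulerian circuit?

Step 1: Find the degree of each vertex:
  deg(1) = 2
  deg(2) = 2
  deg(3) = 2
  deg(4) = 2
  deg(5) = 2
  deg(6) = 2
  deg(7) = 2

Step 2: Count vertices with odd degree:
  All vertices have even degree (0 odd-degree vertices)

Step 3: Apply Euler's theorem:
  - Eulerian circuit exists iff graph is connected and all vertices have even degree
  - Eulerian path exists iff graph is connected and has 0 or 2 odd-degree vertices

Graph is connected with 0 odd-degree vertices.
Both Eulerian circuit and Eulerian path exist.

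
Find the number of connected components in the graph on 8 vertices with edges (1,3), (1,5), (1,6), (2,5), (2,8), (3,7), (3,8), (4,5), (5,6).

Step 1: Build adjacency list from edges:
  1: 3, 5, 6
  2: 5, 8
  3: 1, 7, 8
  4: 5
  5: 1, 2, 4, 6
  6: 1, 5
  7: 3
  8: 2, 3

Step 2: Run BFS/DFS from vertex 1:
  Visited: {1, 3, 5, 6, 7, 8, 2, 4}
  Reached 8 of 8 vertices

Step 3: All 8 vertices reached from vertex 1, so the graph is connected.
Number of connected components: 1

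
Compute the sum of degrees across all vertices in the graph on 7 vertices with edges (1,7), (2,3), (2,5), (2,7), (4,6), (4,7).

Step 1: Count edges incident to each vertex:
  deg(1) = 1 (neighbors: 7)
  deg(2) = 3 (neighbors: 3, 5, 7)
  deg(3) = 1 (neighbors: 2)
  deg(4) = 2 (neighbors: 6, 7)
  deg(5) = 1 (neighbors: 2)
  deg(6) = 1 (neighbors: 4)
  deg(7) = 3 (neighbors: 1, 2, 4)

Step 2: Sum all degrees:
  1 + 3 + 1 + 2 + 1 + 1 + 3 = 12

Verification: sum of degrees = 2 * |E| = 2 * 6 = 12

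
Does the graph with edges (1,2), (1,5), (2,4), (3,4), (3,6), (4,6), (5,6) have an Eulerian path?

Step 1: Find the degree of each vertex:
  deg(1) = 2
  deg(2) = 2
  deg(3) = 2
  deg(4) = 3
  deg(5) = 2
  deg(6) = 3

Step 2: Count vertices with odd degree:
  Odd-degree vertices: 4, 6 (2 total)

Step 3: Apply Euler's theorem:
  - Eulerian circuit exists iff graph is connected and all vertices have even degree
  - Eulerian path exists iff graph is connected and has 0 or 2 odd-degree vertices

Graph is connected with exactly 2 odd-degree vertices (4, 6).
Eulerian path exists (starting and ending at the odd-degree vertices), but no Eulerian circuit.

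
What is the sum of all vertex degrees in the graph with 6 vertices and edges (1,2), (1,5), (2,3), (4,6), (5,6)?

Step 1: Count edges incident to each vertex:
  deg(1) = 2 (neighbors: 2, 5)
  deg(2) = 2 (neighbors: 1, 3)
  deg(3) = 1 (neighbors: 2)
  deg(4) = 1 (neighbors: 6)
  deg(5) = 2 (neighbors: 1, 6)
  deg(6) = 2 (neighbors: 4, 5)

Step 2: Sum all degrees:
  2 + 2 + 1 + 1 + 2 + 2 = 10

Verification: sum of degrees = 2 * |E| = 2 * 5 = 10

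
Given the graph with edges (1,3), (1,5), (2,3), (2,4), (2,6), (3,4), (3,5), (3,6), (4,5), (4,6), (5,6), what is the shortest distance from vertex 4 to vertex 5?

Step 1: Build adjacency list:
  1: 3, 5
  2: 3, 4, 6
  3: 1, 2, 4, 5, 6
  4: 2, 3, 5, 6
  5: 1, 3, 4, 6
  6: 2, 3, 4, 5

Step 2: BFS from vertex 4 to find shortest path to 5:
  vertex 2 reached at distance 1
  vertex 3 reached at distance 1
  vertex 5 reached at distance 1

Step 3: Shortest path: 4 -> 5
Path length: 1 edge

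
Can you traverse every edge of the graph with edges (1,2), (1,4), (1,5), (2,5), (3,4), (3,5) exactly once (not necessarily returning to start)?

Step 1: Find the degree of each vertex:
  deg(1) = 3
  deg(2) = 2
  deg(3) = 2
  deg(4) = 2
  deg(5) = 3

Step 2: Count vertices with odd degree:
  Odd-degree vertices: 1, 5 (2 total)

Step 3: Apply Euler's theorem:
  - Eulerian circuit exists iff graph is connected and all vertices have even degree
  - Eulerian path exists iff graph is connected and has 0 or 2 odd-degree vertices

Graph is connected with exactly 2 odd-degree vertices (1, 5).
Eulerian path exists (starting and ending at the odd-degree vertices), but no Eulerian circuit.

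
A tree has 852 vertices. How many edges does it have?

A tree on n vertices always has exactly n - 1 edges.
For n = 852: edges = 852 - 1 = 851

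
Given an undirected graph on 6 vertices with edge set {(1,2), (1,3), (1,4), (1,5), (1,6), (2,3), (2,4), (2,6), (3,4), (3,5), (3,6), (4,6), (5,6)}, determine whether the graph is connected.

Step 1: Build adjacency list from edges:
  1: 2, 3, 4, 5, 6
  2: 1, 3, 4, 6
  3: 1, 2, 4, 5, 6
  4: 1, 2, 3, 6
  5: 1, 3, 6
  6: 1, 2, 3, 4, 5

Step 2: Run BFS/DFS from vertex 1:
  Visited: {1, 2, 3, 4, 5, 6}
  Reached 6 of 6 vertices

Step 3: All 6 vertices reached from vertex 1, so the graph is connected.
Answer: Yes, the graph is connected.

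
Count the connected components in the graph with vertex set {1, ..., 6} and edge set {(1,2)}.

Step 1: Build adjacency list from edges:
  1: 2
  2: 1
  3: (none)
  4: (none)
  5: (none)
  6: (none)

Step 2: Run BFS/DFS from vertex 1:
  Visited: {1, 2}
  Reached 2 of 6 vertices

Step 3: Only 2 of 6 vertices reached. Graph is disconnected.
Connected components: {1, 2}, {3}, {4}, {5}, {6}
Number of connected components: 5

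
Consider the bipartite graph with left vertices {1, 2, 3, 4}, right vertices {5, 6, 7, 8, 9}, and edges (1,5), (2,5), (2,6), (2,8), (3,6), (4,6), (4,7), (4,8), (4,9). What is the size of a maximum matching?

Step 1: List the neighbors of each left vertex:
  1: 5
  2: 5, 6, 8
  3: 6
  4: 6, 7, 8, 9

Step 2: Greedily match left vertices, then look for augmenting paths:
  Match 1 -- 5
  Match 2 -- 8
  Match 3 -- 6
  Match 4 -- 7
  No augmenting path remains.

Step 3: Verify this is maximum:
  Matching size 4 = min(|L|, |R|) = min(4, 5), which is an upper bound, so this matching is maximum.

Maximum matching: {(1,5), (2,8), (3,6), (4,7)}
Size: 4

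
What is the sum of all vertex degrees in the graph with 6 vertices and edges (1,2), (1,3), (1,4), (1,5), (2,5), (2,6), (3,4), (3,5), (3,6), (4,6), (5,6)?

Step 1: Count edges incident to each vertex:
  deg(1) = 4 (neighbors: 2, 3, 4, 5)
  deg(2) = 3 (neighbors: 1, 5, 6)
  deg(3) = 4 (neighbors: 1, 4, 5, 6)
  deg(4) = 3 (neighbors: 1, 3, 6)
  deg(5) = 4 (neighbors: 1, 2, 3, 6)
  deg(6) = 4 (neighbors: 2, 3, 4, 5)

Step 2: Sum all degrees:
  4 + 3 + 4 + 3 + 4 + 4 = 22

Verification: sum of degrees = 2 * |E| = 2 * 11 = 22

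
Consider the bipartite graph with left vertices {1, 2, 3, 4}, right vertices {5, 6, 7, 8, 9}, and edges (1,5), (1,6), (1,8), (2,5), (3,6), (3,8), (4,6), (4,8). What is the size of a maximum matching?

Step 1: List the neighbors of each left vertex:
  1: 5, 6, 8
  2: 5
  3: 6, 8
  4: 6, 8

Step 2: Greedily match left vertices, then look for augmenting paths:
  Match 1 -- 5
  Match 3 -- 6
  Match 4 -- 8
  No augmenting path remains.

Step 3: Verify this is maximum:
  Matching has size 3. The vertex set {5, 6, 8} covers every edge and has size 3; any matching has at most one edge per cover vertex, so 3 is maximum (König's theorem).

Maximum matching: {(1,5), (3,6), (4,8)}
Size: 3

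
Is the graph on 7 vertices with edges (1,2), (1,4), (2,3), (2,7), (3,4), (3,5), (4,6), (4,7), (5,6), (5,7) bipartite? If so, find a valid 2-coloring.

Step 1: Attempt 2-coloring using BFS:
  Start at vertex 1, assign color 0
  Color vertex 2 with color 1 (neighbor of 1)
  Color vertex 4 with color 1 (neighbor of 1)
  Color vertex 3 with color 0 (neighbor of 2)
  Color vertex 7 with color 0 (neighbor of 2)
  Color vertex 6 with color 0 (neighbor of 4)
  Color vertex 5 with color 1 (neighbor of 3)

Step 2: 2-coloring succeeded. No conflicts found.
  Set A (color 0): {1, 3, 6, 7}
  Set B (color 1): {2, 4, 5}

The graph is bipartite with partition {1, 3, 6, 7}, {2, 4, 5}.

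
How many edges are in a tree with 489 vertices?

A tree on n vertices always has exactly n - 1 edges.
For n = 489: edges = 489 - 1 = 488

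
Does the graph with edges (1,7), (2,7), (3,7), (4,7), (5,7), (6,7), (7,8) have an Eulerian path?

Step 1: Find the degree of each vertex:
  deg(1) = 1
  deg(2) = 1
  deg(3) = 1
  deg(4) = 1
  deg(5) = 1
  deg(6) = 1
  deg(7) = 7
  deg(8) = 1

Step 2: Count vertices with odd degree:
  Odd-degree vertices: 1, 2, 3, 4, 5, 6, 7, 8 (8 total)

Step 3: Apply Euler's theorem:
  - Eulerian circuit exists iff graph is connected and all vertices have even degree
  - Eulerian path exists iff graph is connected and has 0 or 2 odd-degree vertices

Graph has 8 odd-degree vertices (need 0 or 2).
Neither Eulerian path nor Eulerian circuit exists.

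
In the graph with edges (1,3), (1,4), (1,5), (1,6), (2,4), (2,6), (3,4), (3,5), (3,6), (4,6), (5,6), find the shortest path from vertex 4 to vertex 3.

Step 1: Build adjacency list:
  1: 3, 4, 5, 6
  2: 4, 6
  3: 1, 4, 5, 6
  4: 1, 2, 3, 6
  5: 1, 3, 6
  6: 1, 2, 3, 4, 5

Step 2: BFS from vertex 4 to find shortest path to 3:
  vertex 1 reached at distance 1
  vertex 2 reached at distance 1
  vertex 3 reached at distance 1

Step 3: Shortest path: 4 -> 3
Path length: 1 edge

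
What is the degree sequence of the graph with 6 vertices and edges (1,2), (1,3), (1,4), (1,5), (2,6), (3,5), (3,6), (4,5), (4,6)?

Step 1: Count edges incident to each vertex:
  deg(1) = 4 (neighbors: 2, 3, 4, 5)
  deg(2) = 2 (neighbors: 1, 6)
  deg(3) = 3 (neighbors: 1, 5, 6)
  deg(4) = 3 (neighbors: 1, 5, 6)
  deg(5) = 3 (neighbors: 1, 3, 4)
  deg(6) = 3 (neighbors: 2, 3, 4)

Step 2: Sort degrees in non-increasing order:
  Degrees: [4, 2, 3, 3, 3, 3] -> sorted: [4, 3, 3, 3, 3, 2]

Degree sequence: [4, 3, 3, 3, 3, 2]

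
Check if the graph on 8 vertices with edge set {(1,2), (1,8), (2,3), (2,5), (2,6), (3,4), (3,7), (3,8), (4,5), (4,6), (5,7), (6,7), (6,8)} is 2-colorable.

Step 1: Attempt 2-coloring using BFS:
  Start at vertex 1, assign color 0
  Color vertex 2 with color 1 (neighbor of 1)
  Color vertex 8 with color 1 (neighbor of 1)
  Color vertex 3 with color 0 (neighbor of 2)
  Color vertex 5 with color 0 (neighbor of 2)
  Color vertex 6 with color 0 (neighbor of 2)
  Color vertex 4 with color 1 (neighbor of 3)
  Color vertex 7 with color 1 (neighbor of 3)

Step 2: 2-coloring succeeded. No conflicts found.
  Set A (color 0): {1, 3, 5, 6}
  Set B (color 1): {2, 4, 7, 8}

The graph is bipartite with partition {1, 3, 5, 6}, {2, 4, 7, 8}.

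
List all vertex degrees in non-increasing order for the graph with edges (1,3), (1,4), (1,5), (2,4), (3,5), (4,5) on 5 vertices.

Step 1: Count edges incident to each vertex:
  deg(1) = 3 (neighbors: 3, 4, 5)
  deg(2) = 1 (neighbors: 4)
  deg(3) = 2 (neighbors: 1, 5)
  deg(4) = 3 (neighbors: 1, 2, 5)
  deg(5) = 3 (neighbors: 1, 3, 4)

Step 2: Sort degrees in non-increasing order:
  Degrees: [3, 1, 2, 3, 3] -> sorted: [3, 3, 3, 2, 1]

Degree sequence: [3, 3, 3, 2, 1]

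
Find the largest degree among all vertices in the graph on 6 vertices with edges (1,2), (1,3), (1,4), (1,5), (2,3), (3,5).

Step 1: Count edges incident to each vertex:
  deg(1) = 4 (neighbors: 2, 3, 4, 5)
  deg(2) = 2 (neighbors: 1, 3)
  deg(3) = 3 (neighbors: 1, 2, 5)
  deg(4) = 1 (neighbors: 1)
  deg(5) = 2 (neighbors: 1, 3)
  deg(6) = 0 (neighbors: none)

Step 2: Find maximum:
  max(4, 2, 3, 1, 2, 0) = 4 (vertex 1)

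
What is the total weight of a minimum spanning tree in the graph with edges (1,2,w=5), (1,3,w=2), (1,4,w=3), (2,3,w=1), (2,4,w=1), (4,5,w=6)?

Apply Kruskal's algorithm (sort edges by weight, add if no cycle):

Sorted edges by weight:
  (2,3) w=1
  (2,4) w=1
  (1,3) w=2
  (1,4) w=3
  (1,2) w=5
  (4,5) w=6

Add edge (2,3) w=1 -- no cycle. Running total: 1
Add edge (2,4) w=1 -- no cycle. Running total: 2
Add edge (1,3) w=2 -- no cycle. Running total: 4
Skip edge (1,4) w=3 -- would create cycle
Skip edge (1,2) w=5 -- would create cycle
Add edge (4,5) w=6 -- no cycle. Running total: 10

MST edges: (2,3,w=1), (2,4,w=1), (1,3,w=2), (4,5,w=6)
Total MST weight: 1 + 1 + 2 + 6 = 10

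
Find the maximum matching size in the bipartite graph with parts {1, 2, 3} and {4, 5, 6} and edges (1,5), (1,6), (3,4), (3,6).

Step 1: List the neighbors of each left vertex:
  1: 5, 6
  2: (none)
  3: 4, 6

Step 2: Greedily match left vertices, then look for augmenting paths:
  Match 1 -- 5
  Match 3 -- 4
  No augmenting path remains.

Step 3: Verify this is maximum:
  Matching has size 2. The vertex set {1, 3} covers every edge and has size 2; any matching has at most one edge per cover vertex, so 2 is maximum (König's theorem).

Maximum matching: {(1,5), (3,4)}
Size: 2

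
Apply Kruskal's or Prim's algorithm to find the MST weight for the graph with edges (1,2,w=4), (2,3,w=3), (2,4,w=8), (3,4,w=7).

Apply Kruskal's algorithm (sort edges by weight, add if no cycle):

Sorted edges by weight:
  (2,3) w=3
  (1,2) w=4
  (3,4) w=7
  (2,4) w=8

Add edge (2,3) w=3 -- no cycle. Running total: 3
Add edge (1,2) w=4 -- no cycle. Running total: 7
Add edge (3,4) w=7 -- no cycle. Running total: 14

MST edges: (2,3,w=3), (1,2,w=4), (3,4,w=7)
Total MST weight: 3 + 4 + 7 = 14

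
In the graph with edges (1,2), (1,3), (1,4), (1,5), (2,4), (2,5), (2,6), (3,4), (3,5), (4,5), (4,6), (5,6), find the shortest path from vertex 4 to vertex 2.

Step 1: Build adjacency list:
  1: 2, 3, 4, 5
  2: 1, 4, 5, 6
  3: 1, 4, 5
  4: 1, 2, 3, 5, 6
  5: 1, 2, 3, 4, 6
  6: 2, 4, 5

Step 2: BFS from vertex 4 to find shortest path to 2:
  vertex 1 reached at distance 1
  vertex 2 reached at distance 1

Step 3: Shortest path: 4 -> 2
Path length: 1 edge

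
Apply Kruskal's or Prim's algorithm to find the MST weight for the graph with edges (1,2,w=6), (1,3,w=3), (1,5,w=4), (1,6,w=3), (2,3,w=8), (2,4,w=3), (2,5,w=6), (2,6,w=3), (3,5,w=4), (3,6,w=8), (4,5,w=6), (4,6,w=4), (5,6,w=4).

Apply Kruskal's algorithm (sort edges by weight, add if no cycle):

Sorted edges by weight:
  (1,3) w=3
  (1,6) w=3
  (2,4) w=3
  (2,6) w=3
  (1,5) w=4
  (3,5) w=4
  (4,6) w=4
  (5,6) w=4
  (1,2) w=6
  (2,5) w=6
  (4,5) w=6
  (2,3) w=8
  (3,6) w=8

Add edge (1,3) w=3 -- no cycle. Running total: 3
Add edge (1,6) w=3 -- no cycle. Running total: 6
Add edge (2,4) w=3 -- no cycle. Running total: 9
Add edge (2,6) w=3 -- no cycle. Running total: 12
Add edge (1,5) w=4 -- no cycle. Running total: 16

MST edges: (1,3,w=3), (1,6,w=3), (2,4,w=3), (2,6,w=3), (1,5,w=4)
Total MST weight: 3 + 3 + 3 + 3 + 4 = 16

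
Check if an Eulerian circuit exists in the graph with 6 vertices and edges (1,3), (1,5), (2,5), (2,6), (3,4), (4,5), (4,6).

Step 1: Find the degree of each vertex:
  deg(1) = 2
  deg(2) = 2
  deg(3) = 2
  deg(4) = 3
  deg(5) = 3
  deg(6) = 2

Step 2: Count vertices with odd degree:
  Odd-degree vertices: 4, 5 (2 total)

Step 3: Apply Euler's theorem:
  - Eulerian circuit exists iff graph is connected and all vertices have even degree
  - Eulerian path exists iff graph is connected and has 0 or 2 odd-degree vertices

Graph is connected with exactly 2 odd-degree vertices (4, 5).
Eulerian path exists (starting and ending at the odd-degree vertices), but no Eulerian circuit.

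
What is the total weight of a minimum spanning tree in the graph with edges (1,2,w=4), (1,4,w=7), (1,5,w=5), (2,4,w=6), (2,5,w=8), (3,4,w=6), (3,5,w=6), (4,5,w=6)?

Apply Kruskal's algorithm (sort edges by weight, add if no cycle):

Sorted edges by weight:
  (1,2) w=4
  (1,5) w=5
  (2,4) w=6
  (3,5) w=6
  (3,4) w=6
  (4,5) w=6
  (1,4) w=7
  (2,5) w=8

Add edge (1,2) w=4 -- no cycle. Running total: 4
Add edge (1,5) w=5 -- no cycle. Running total: 9
Add edge (2,4) w=6 -- no cycle. Running total: 15
Add edge (3,5) w=6 -- no cycle. Running total: 21

MST edges: (1,2,w=4), (1,5,w=5), (2,4,w=6), (3,5,w=6)
Total MST weight: 4 + 5 + 6 + 6 = 21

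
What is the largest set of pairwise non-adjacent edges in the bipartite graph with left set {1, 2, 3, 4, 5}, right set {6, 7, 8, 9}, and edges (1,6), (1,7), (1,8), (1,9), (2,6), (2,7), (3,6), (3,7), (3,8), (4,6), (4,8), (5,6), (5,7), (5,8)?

Step 1: List the neighbors of each left vertex:
  1: 6, 7, 8, 9
  2: 6, 7
  3: 6, 7, 8
  4: 6, 8
  5: 6, 7, 8

Step 2: Greedily match left vertices, then look for augmenting paths:
  Match 1 -- 9
  Match 2 -- 7
  Match 3 -- 8
  Match 4 -- 6
  No augmenting path remains.

Step 3: Verify this is maximum:
  Matching size 4 = min(|L|, |R|) = min(5, 4), which is an upper bound, so this matching is maximum.

Maximum matching: {(1,9), (2,7), (3,8), (4,6)}
Size: 4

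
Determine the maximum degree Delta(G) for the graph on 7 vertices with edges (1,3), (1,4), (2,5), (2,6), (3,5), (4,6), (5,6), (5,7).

Step 1: Count edges incident to each vertex:
  deg(1) = 2 (neighbors: 3, 4)
  deg(2) = 2 (neighbors: 5, 6)
  deg(3) = 2 (neighbors: 1, 5)
  deg(4) = 2 (neighbors: 1, 6)
  deg(5) = 4 (neighbors: 2, 3, 6, 7)
  deg(6) = 3 (neighbors: 2, 4, 5)
  deg(7) = 1 (neighbors: 5)

Step 2: Find maximum:
  max(2, 2, 2, 2, 4, 3, 1) = 4 (vertex 5)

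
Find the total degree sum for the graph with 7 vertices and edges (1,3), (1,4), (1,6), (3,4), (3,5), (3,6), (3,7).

Step 1: Count edges incident to each vertex:
  deg(1) = 3 (neighbors: 3, 4, 6)
  deg(2) = 0 (neighbors: none)
  deg(3) = 5 (neighbors: 1, 4, 5, 6, 7)
  deg(4) = 2 (neighbors: 1, 3)
  deg(5) = 1 (neighbors: 3)
  deg(6) = 2 (neighbors: 1, 3)
  deg(7) = 1 (neighbors: 3)

Step 2: Sum all degrees:
  3 + 0 + 5 + 2 + 1 + 2 + 1 = 14

Verification: sum of degrees = 2 * |E| = 2 * 7 = 14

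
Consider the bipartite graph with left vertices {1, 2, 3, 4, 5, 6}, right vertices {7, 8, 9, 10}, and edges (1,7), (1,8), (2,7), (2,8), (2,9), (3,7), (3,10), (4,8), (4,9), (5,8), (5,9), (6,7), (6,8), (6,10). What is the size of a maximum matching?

Step 1: List the neighbors of each left vertex:
  1: 7, 8
  2: 7, 8, 9
  3: 7, 10
  4: 8, 9
  5: 8, 9
  6: 7, 8, 10

Step 2: Greedily match left vertices, then look for augmenting paths:
  Match 1 -- 7
  Match 2 -- 8
  Match 3 -- 10
  Match 4 -- 9
  No augmenting path remains.

Step 3: Verify this is maximum:
  Matching size 4 = min(|L|, |R|) = min(6, 4), which is an upper bound, so this matching is maximum.

Maximum matching: {(1,7), (2,8), (3,10), (4,9)}
Size: 4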